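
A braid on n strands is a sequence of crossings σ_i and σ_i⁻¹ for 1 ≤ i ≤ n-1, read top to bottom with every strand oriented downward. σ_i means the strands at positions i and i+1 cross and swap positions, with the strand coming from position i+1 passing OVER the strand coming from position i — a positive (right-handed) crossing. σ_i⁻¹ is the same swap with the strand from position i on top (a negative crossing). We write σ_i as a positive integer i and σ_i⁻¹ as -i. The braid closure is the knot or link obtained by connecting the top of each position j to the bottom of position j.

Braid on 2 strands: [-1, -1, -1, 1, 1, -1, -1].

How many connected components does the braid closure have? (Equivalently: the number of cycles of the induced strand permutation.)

1

Derivation:
Track the strand permutation on 2 strands, starting from identity.
  step 1: s1^-1 swaps positions 1,2 -> [2 1]
  step 2: s1^-1 swaps positions 1,2 -> [1 2]
  step 3: s1^-1 swaps positions 1,2 -> [2 1]
  step 4: s1 swaps positions 1,2 -> [1 2]
  step 5: s1 swaps positions 1,2 -> [2 1]
  step 6: s1^-1 swaps positions 1,2 -> [1 2]
  step 7: s1^-1 swaps positions 1,2 -> [2 1]
Final permutation (position -> original strand): [2 1]
Closure components = cycle count of this permutation = 1.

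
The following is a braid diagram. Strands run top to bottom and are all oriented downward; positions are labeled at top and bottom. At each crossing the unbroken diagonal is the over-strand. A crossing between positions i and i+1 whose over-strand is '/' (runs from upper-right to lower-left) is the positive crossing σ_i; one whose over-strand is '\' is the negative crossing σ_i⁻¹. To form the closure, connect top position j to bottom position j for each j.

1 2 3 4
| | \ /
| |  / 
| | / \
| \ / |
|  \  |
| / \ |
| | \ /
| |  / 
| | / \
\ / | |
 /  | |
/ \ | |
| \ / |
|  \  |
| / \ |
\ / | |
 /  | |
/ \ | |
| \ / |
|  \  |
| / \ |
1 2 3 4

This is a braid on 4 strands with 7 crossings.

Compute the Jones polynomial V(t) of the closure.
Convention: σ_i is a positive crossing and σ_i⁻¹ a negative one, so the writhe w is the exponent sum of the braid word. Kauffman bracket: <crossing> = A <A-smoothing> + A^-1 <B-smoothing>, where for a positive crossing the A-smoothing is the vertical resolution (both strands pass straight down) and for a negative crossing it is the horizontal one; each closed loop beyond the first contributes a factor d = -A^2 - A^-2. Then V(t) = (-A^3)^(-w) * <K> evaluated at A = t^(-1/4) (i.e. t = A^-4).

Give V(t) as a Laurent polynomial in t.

t^4 - 2*t^3 + 3*t^2 - 4*t + 4 - 3*t^-1 + 3*t^-2 - t^-3

Derivation:
Reading the diagram top to bottom ('/'-over between positions i,i+1 = s_i, '\'-over = s_i^-1): braid word = s3 s2^-1 s3 s1 s2^-1 s1 s2^-1.
Braid: s3 s2^-1 s3 s1 s2^-1 s1 s2^-1 on 4 strands, 7 crossings.
Writhe w = (#positive) - (#negative) = 4 - 3 = 1.
Enumerate smoothing states for the bracket polynomial. There are 2^7 = 128 states.
Smooth each crossing (0=||, 1=⌣⌢); contribution A^(Σ sign_k(1-2s_k)) * d^(L-1).
Tabulate the states by total A-exponent and number of loops L (A-exp: L × count):
  A^7: L=5 ×1
  A^5: L=4 ×7
  A^3: L=3 ×21
  A^1: L=2 ×32, L=4 ×3
  A^-1: L=1 ×21, L=3 ×14
  A^-3: L=2 ×19, L=4 ×2
  A^-5: L=3 ×7
  A^-7: L=4 ×1
Each group contributes A^e * Σ count * d^(L-1):
Powers of d = -A^2 - A^-2: d^2 = A^4 + 2 + A^-4; d^3 = -A^6 - 3*A^2 - 3*A^-2 - A^-6; d^4 = A^8 + 4*A^4 + 6 + 4*A^-4 + A^-8.
  A^7 * (d^4) = A^15 + 4*A^11 + 6*A^7 + 4*A^3 + A^-1
  A^5 * (7*d^3) = -7*A^11 - 21*A^7 - 21*A^3 - 7*A^-1
  A^3 * (21*d^2) = 21*A^7 + 42*A^3 + 21*A^-1
  A^1 * (32*d + 3*d^3) = -3*A^7 - 41*A^3 - 41*A^-1 - 3*A^-5
  A^-1 * (21 + 14*d^2) = 14*A^3 + 49*A^-1 + 14*A^-5
  A^-3 * (19*d + 2*d^3) = -2*A^3 - 25*A^-1 - 25*A^-5 - 2*A^-9
  A^-5 * (7*d^2) = 7*A^-1 + 14*A^-5 + 7*A^-9
  A^-7 * (d^3) = -A^-1 - 3*A^-5 - 3*A^-9 - A^-13
Summing the groups: <K> = A^15 - 3*A^11 + 3*A^7 - 4*A^3 + 4*A^-1 - 3*A^-5 + 2*A^-9 - A^-13
Normalise by the writhe: (-A^3)^(-w) = (-A^3)^(-1) = -A^-3, so f(A) = -A^-3 * <K> = -A^12 + 3*A^8 - 3*A^4 + 4 - 4*A^-4 + 3*A^-8 - 2*A^-12 + A^-16.
Substitute A = t^(-1/4), i.e. A^e → t^(-e/4): V(t) = t^4 - 2*t^3 + 3*t^2 - 4*t + 4 - 3*t^-1 + 3*t^-2 - t^-3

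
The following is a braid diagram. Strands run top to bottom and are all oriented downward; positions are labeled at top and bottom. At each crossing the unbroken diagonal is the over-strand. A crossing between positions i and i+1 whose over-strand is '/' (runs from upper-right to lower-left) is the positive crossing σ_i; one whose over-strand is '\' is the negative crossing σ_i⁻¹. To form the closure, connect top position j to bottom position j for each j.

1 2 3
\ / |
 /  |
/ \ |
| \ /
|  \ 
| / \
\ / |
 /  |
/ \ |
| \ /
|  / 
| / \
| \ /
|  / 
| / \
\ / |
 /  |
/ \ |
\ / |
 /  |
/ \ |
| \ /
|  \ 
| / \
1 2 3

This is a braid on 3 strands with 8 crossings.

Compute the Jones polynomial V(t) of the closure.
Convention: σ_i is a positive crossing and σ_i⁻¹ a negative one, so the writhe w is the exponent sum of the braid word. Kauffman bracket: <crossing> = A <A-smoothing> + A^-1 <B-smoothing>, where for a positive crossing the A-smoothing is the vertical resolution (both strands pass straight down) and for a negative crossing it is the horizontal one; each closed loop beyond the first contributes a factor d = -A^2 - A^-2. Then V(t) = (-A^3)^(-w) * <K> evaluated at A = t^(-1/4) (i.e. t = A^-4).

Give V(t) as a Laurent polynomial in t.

t^7 - 2*t^6 + 2*t^5 - 3*t^4 + 3*t^3 - 2*t^2 + 2*t

Derivation:
Reading the diagram top to bottom ('/'-over between positions i,i+1 = s_i, '\'-over = s_i^-1): braid word = s1 s2^-1 s1 s2 s2 s1 s1 s2^-1.
Braid: s1 s2^-1 s1 s2 s2 s1 s1 s2^-1 on 3 strands, 8 crossings.
Writhe w = (#positive) - (#negative) = 6 - 2 = 4.
Computing the Kauffman bracket via state sum. There are 2^8 = 256 states.
For each crossing: s=0 is the vertical smoothing, s=1 horizontal. Crossing k contributes A^(sign_k * (1 - 2*s_k)); loop factor d = -A^2 - A^-2.
Tabulate the states by total A-exponent and number of loops L (A-exp: L × count):
  A^8: L=3 ×1
  A^6: L=2 ×6, L=4 ×2
  A^4: L=1 ×11, L=3 ×16, L=5 ×1
  A^2: L=2 ×47, L=4 ×9
  A^0: L=1 ×26, L=3 ×43, L=5 ×1
  A^-2: L=2 ×41, L=4 ×15
  A^-4: L=3 ×26, L=5 ×2
  A^-6: L=4 ×8
  A^-8: L=5 ×1
Each group contributes A^e * Σ count * d^(L-1):
Powers of d = -A^2 - A^-2: d^2 = A^4 + 2 + A^-4; d^3 = -A^6 - 3*A^2 - 3*A^-2 - A^-6; d^4 = A^8 + 4*A^4 + 6 + 4*A^-4 + A^-8.
  A^8 * (d^2) = A^12 + 2*A^8 + A^4
  A^6 * (6*d + 2*d^3) = -2*A^12 - 12*A^8 - 12*A^4 - 2
  A^4 * (11 + 16*d^2 + d^4) = A^12 + 20*A^8 + 49*A^4 + 20 + A^-4
  A^2 * (47*d + 9*d^3) = -9*A^8 - 74*A^4 - 74 - 9*A^-4
  A^0 * (26 + 43*d^2 + d^4) = A^8 + 47*A^4 + 118 + 47*A^-4 + A^-8
  A^-2 * (41*d + 15*d^3) = -15*A^4 - 86 - 86*A^-4 - 15*A^-8
  A^-4 * (26*d^2 + 2*d^4) = 2*A^4 + 34 + 64*A^-4 + 34*A^-8 + 2*A^-12
  A^-6 * (8*d^3) = -8 - 24*A^-4 - 24*A^-8 - 8*A^-12
  A^-8 * (d^4) = 1 + 4*A^-4 + 6*A^-8 + 4*A^-12 + A^-16
Summing the groups: <K> = 2*A^8 - 2*A^4 + 3 - 3*A^-4 + 2*A^-8 - 2*A^-12 + A^-16
Normalise by the writhe: (-A^3)^(-w) = (-A^3)^(-4) = A^-12, so f(A) = A^-12 * <K> = 2*A^-4 - 2*A^-8 + 3*A^-12 - 3*A^-16 + 2*A^-20 - 2*A^-24 + A^-28.
Substitute A = t^(-1/4), i.e. A^e → t^(-e/4): V(t) = t^7 - 2*t^6 + 2*t^5 - 3*t^4 + 3*t^3 - 2*t^2 + 2*t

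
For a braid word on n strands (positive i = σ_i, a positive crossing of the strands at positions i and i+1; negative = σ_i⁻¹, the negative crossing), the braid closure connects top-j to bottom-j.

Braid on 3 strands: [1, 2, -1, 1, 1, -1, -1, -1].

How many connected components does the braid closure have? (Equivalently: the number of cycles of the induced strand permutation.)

1

Derivation:
Track the strand permutation on 3 strands, starting from identity.
  step 1: s1 swaps positions 1,2 -> [2 1 3]
  step 2: s2 swaps positions 2,3 -> [2 3 1]
  step 3: s1^-1 swaps positions 1,2 -> [3 2 1]
  step 4: s1 swaps positions 1,2 -> [2 3 1]
  step 5: s1 swaps positions 1,2 -> [3 2 1]
  step 6: s1^-1 swaps positions 1,2 -> [2 3 1]
  step 7: s1^-1 swaps positions 1,2 -> [3 2 1]
  step 8: s1^-1 swaps positions 1,2 -> [2 3 1]
Final permutation (position -> original strand): [2 3 1]
Closure components = cycle count of this permutation = 1.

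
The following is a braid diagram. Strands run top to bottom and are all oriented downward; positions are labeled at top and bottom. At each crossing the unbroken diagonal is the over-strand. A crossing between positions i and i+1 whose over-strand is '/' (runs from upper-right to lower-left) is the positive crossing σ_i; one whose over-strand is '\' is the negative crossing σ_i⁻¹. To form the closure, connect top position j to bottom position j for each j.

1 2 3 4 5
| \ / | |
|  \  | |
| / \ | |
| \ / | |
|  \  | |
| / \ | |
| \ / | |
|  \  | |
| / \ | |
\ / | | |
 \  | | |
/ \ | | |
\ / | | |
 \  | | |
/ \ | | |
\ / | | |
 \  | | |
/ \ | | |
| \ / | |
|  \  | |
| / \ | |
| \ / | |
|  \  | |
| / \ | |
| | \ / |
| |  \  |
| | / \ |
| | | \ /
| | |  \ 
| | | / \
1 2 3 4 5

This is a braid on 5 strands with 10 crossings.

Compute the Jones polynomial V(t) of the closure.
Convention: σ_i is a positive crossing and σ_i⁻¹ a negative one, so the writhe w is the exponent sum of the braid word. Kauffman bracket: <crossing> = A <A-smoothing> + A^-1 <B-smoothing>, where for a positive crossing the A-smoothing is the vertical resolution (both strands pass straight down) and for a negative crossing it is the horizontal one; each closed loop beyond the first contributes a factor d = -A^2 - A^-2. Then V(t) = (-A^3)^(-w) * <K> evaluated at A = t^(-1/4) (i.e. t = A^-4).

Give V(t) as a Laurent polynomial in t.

t^-3 + 2*t^-5 - 2*t^-6 + 2*t^-7 - 3*t^-8 + 2*t^-9 - 2*t^-10 + t^-11

Derivation:
Reading the diagram top to bottom ('/'-over between positions i,i+1 = s_i, '\'-over = s_i^-1): braid word = s2^-1 s2^-1 s2^-1 s1^-1 s1^-1 s1^-1 s2^-1 s2^-1 s3^-1 s4^-1.
The presented braid s2^-1 s2^-1 s2^-1 s1^-1 s1^-1 s1^-1 s2^-1 s2^-1 s3^-1 s4^-1 on 5 strands reduces by inverse Markov moves (closure unchanged at each step):
  Destabilize: the word has the form β·s4^-1 where s4^-1 occurs only as the final letter (β ∈ B_4); drop it and the last strand → 4 strands.
  Destabilize: the word has the form β·s3^-1 where s3^-1 occurs only as the final letter (β ∈ B_3); drop it and the last strand → 3 strands.
Reduced to β = s2^-1 s2^-1 s2^-1 s1^-1 s1^-1 s1^-1 s2^-1 s2^-1 on 3 strands, 8 crossings.
Compute on β:
Braid: s2^-1 s2^-1 s2^-1 s1^-1 s1^-1 s1^-1 s2^-1 s2^-1 on 3 strands, 8 crossings.
Writhe w = (#positive) - (#negative) = 0 - 8 = -8.
Computing the Kauffman bracket via state sum. There are 2^8 = 256 states.
Smooth each crossing (0=||, 1=⌣⌢); contribution A^(Σ sign_k(1-2s_k)) * d^(L-1).
Tabulate the states by total A-exponent and number of loops L (A-exp: L × count):
  A^8: L=7 ×1
  A^6: L=6 ×8
  A^4: L=5 ×28
  A^2: L=4 ×55, L=6 ×1
  A^0: L=3 ×65, L=5 ×5
  A^-2: L=2 ×45, L=4 ×11
  A^-4: L=1 ×15, L=3 ×13
  A^-6: L=2 ×8
  A^-8: L=3 ×1
Each group contributes A^e * Σ count * d^(L-1):
Powers of d = -A^2 - A^-2: d^2 = A^4 + 2 + A^-4; d^3 = -A^6 - 3*A^2 - 3*A^-2 - A^-6; d^4 = A^8 + 4*A^4 + 6 + 4*A^-4 + A^-8; d^5 = -A^10 - 5*A^6 - 10*A^2 - 10*A^-2 - 5*A^-6 - A^-10; d^6 = A^12 + 6*A^8 + 15*A^4 + 20 + 15*A^-4 + 6*A^-8 + A^-12.
  A^8 * (d^6) = A^20 + 6*A^16 + 15*A^12 + 20*A^8 + 15*A^4 + 6 + A^-4
  A^6 * (8*d^5) = -8*A^16 - 40*A^12 - 80*A^8 - 80*A^4 - 40 - 8*A^-4
  A^4 * (28*d^4) = 28*A^12 + 112*A^8 + 168*A^4 + 112 + 28*A^-4
  A^2 * (55*d^3 + d^5) = -A^12 - 60*A^8 - 175*A^4 - 175 - 60*A^-4 - A^-8
  A^0 * (65*d^2 + 5*d^4) = 5*A^8 + 85*A^4 + 160 + 85*A^-4 + 5*A^-8
  A^-2 * (45*d + 11*d^3) = -11*A^4 - 78 - 78*A^-4 - 11*A^-8
  A^-4 * (15 + 13*d^2) = 13 + 41*A^-4 + 13*A^-8
  A^-6 * (8*d) = -8*A^-4 - 8*A^-8
  A^-8 * (d^2) = A^-4 + 2*A^-8 + A^-12
Summing the groups: <K> = A^20 - 2*A^16 + 2*A^12 - 3*A^8 + 2*A^4 - 2 + 2*A^-4 + A^-12
Normalise by the writhe: (-A^3)^(-w) = (-A^3)^(8) = A^24, so f(A) = A^24 * <K> = A^44 - 2*A^40 + 2*A^36 - 3*A^32 + 2*A^28 - 2*A^24 + 2*A^20 + A^12.
Substitute A = t^(-1/4), i.e. A^e → t^(-e/4): V(t) = t^-3 + 2*t^-5 - 2*t^-6 + 2*t^-7 - 3*t^-8 + 2*t^-9 - 2*t^-10 + t^-11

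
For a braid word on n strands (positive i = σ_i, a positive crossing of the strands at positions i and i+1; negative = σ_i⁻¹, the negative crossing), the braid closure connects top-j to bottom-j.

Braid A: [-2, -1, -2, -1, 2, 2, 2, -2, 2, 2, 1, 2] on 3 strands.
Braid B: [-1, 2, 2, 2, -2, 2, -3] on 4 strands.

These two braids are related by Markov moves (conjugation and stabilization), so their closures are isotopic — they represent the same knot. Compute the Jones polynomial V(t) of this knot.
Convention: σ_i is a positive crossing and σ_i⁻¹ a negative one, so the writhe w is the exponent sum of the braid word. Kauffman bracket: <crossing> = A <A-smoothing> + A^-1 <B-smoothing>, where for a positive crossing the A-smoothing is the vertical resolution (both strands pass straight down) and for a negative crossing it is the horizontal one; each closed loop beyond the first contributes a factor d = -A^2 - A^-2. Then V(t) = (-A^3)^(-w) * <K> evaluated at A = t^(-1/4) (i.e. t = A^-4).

-t^4 + t^3 + t

Derivation:
Markov-equivalent braids have isotopic closures, hence identical knot invariants. Strip the Markov moves from each word to reach a common short braid β, then compute V(t) once on β.
Braid A: s2^-1 s1^-1 s2^-1 s1^-1 s2 s2 s2 s2^-1 s2 s2 s1 s2 on 3 strands reduces by inverse Markov moves (closure unchanged at each step):
  Deconjugate: the word is γ·β·γ⁻¹ with γ = s2^-1 (prefix) and γ⁻¹ = s2 (suffix); strip both.
  Deconjugate: the word is γ·β·γ⁻¹ with γ = s1^-1 (prefix) and γ⁻¹ = s1 (suffix); strip both.
  Deconjugate: the word is γ·β·γ⁻¹ with γ = s2^-1 (prefix) and γ⁻¹ = s2 (suffix); strip both.
Reduced to β = s1^-1 s2 s2 s2 s2^-1 s2 on 3 strands, 6 crossings.
Braid B: s1^-1 s2 s2 s2 s2^-1 s2 s3^-1 on 4 strands reduces by inverse Markov moves (closure unchanged at each step):
  Destabilize: the word has the form β·s3^-1 where s3^-1 occurs only as the final letter (β ∈ B_3); drop it and the last strand → 3 strands.
Reduced to β = s1^-1 s2 s2 s2 s2^-1 s2 on 3 strands, 6 crossings.
Both give the same β = s1^-1 s2 s2 s2 s2^-1 s2 on 3 strands, so one state sum suffices:
First cancel adjacent σ_i σ_i⁻¹ pairs (Reidemeister II — same braid, same closure): s1^-1 s2 s2 s2 s2^-1 s2 → s1^-1 s2 s2 s2.
Braid: s1^-1 s2 s2 s2 on 3 strands, 4 crossings.
Writhe w = (#positive) - (#negative) = 3 - 1 = 2.
State-sum expansion of <K>. There are 2^4 = 16 states.
Each crossing splits two ways (0=vertical, 1=horizontal). The state's weight is A^(#A-smoothings - #B-smoothings) * d^(loops - 1).
  state 0000: A-exp=+2, loops=3, term = A^2 * d^2
  state 0001: A-exp=+0, loops=2, term = A^0 * d^1
  state 0010: A-exp=+0, loops=2, term = A^0 * d^1
  state 0011: A-exp=-2, loops=3, term = A^-2 * d^2
  state 0100: A-exp=+0, loops=2, term = A^0 * d^1
  state 0101: A-exp=-2, loops=3, term = A^-2 * d^2
  state 0110: A-exp=-2, loops=3, term = A^-2 * d^2
  state 0111: A-exp=-4, loops=4, term = A^-4 * d^3
  state 1000: A-exp=+4, loops=2, term = A^4 * d^1
  state 1001: A-exp=+2, loops=1, term = A^2 * d^0
  state 1010: A-exp=+2, loops=1, term = A^2 * d^0
  state 1011: A-exp=+0, loops=2, term = A^0 * d^1
  state 1100: A-exp=+2, loops=1, term = A^2 * d^0
  state 1101: A-exp=+0, loops=2, term = A^0 * d^1
  state 1110: A-exp=+0, loops=2, term = A^0 * d^1
  state 1111: A-exp=-2, loops=3, term = A^-2 * d^2
Collect the terms by A-exponent (count of states per loop number):
Powers of d = -A^2 - A^-2: d^2 = A^4 + 2 + A^-4; d^3 = -A^6 - 3*A^2 - 3*A^-2 - A^-6.
  A^4 * (d) = -A^6 - A^2
  A^2 * (3 + d^2) = A^6 + 5*A^2 + A^-2
  A^0 * (6*d) = -6*A^2 - 6*A^-2
  A^-2 * (4*d^2) = 4*A^2 + 8*A^-2 + 4*A^-6
  A^-4 * (d^3) = -A^2 - 3*A^-2 - 3*A^-6 - A^-10
Summing the groups: <K> = A^2 + A^-6 - A^-10
Normalise by the writhe: (-A^3)^(-w) = (-A^3)^(-2) = A^-6, so f(A) = A^-6 * <K> = A^-4 + A^-12 - A^-16.
Substitute A = t^(-1/4), i.e. A^e → t^(-e/4): V(t) = -t^4 + t^3 + t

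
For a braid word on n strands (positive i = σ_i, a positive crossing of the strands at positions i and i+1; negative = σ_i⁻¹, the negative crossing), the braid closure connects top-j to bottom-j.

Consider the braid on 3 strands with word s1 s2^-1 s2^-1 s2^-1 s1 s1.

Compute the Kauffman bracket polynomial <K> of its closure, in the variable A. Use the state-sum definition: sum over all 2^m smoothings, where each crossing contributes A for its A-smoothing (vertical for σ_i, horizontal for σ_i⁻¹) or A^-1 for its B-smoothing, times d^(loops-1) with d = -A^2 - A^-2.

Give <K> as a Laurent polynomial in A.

-A^12 + A^8 - A^4 + 3 - A^-4 + A^-8 - A^-12

Derivation:
Braid: s1 s2^-1 s2^-1 s2^-1 s1 s1 on 3 strands, 6 crossings.
Writhe w = (#positive) - (#negative) = 3 - 3 = 0.
Computing the Kauffman bracket via state sum. There are 2^6 = 64 states.
Each crossing splits two ways (0=vertical, 1=horizontal). The state's weight is A^(#A-smoothings - #B-smoothings) * d^(loops - 1).
Tabulate the states by total A-exponent and number of loops L (A-exp: L × count):
  A^6: L=4 ×1
  A^4: L=3 ×6
  A^2: L=2 ×12, L=4 ×3
  A^0: L=1 ×9, L=3 ×10, L=5 ×1
  A^-2: L=2 ×12, L=4 ×3
  A^-4: L=3 ×6
  A^-6: L=4 ×1
Each group contributes A^e * Σ count * d^(L-1):
Powers of d = -A^2 - A^-2: d^2 = A^4 + 2 + A^-4; d^3 = -A^6 - 3*A^2 - 3*A^-2 - A^-6; d^4 = A^8 + 4*A^4 + 6 + 4*A^-4 + A^-8.
  A^6 * (d^3) = -A^12 - 3*A^8 - 3*A^4 - 1
  A^4 * (6*d^2) = 6*A^8 + 12*A^4 + 6
  A^2 * (12*d + 3*d^3) = -3*A^8 - 21*A^4 - 21 - 3*A^-4
  A^0 * (9 + 10*d^2 + d^4) = A^8 + 14*A^4 + 35 + 14*A^-4 + A^-8
  A^-2 * (12*d + 3*d^3) = -3*A^4 - 21 - 21*A^-4 - 3*A^-8
  A^-4 * (6*d^2) = 6 + 12*A^-4 + 6*A^-8
  A^-6 * (d^3) = -1 - 3*A^-4 - 3*A^-8 - A^-12
Summing the groups: <K> = -A^12 + A^8 - A^4 + 3 - A^-4 + A^-8 - A^-12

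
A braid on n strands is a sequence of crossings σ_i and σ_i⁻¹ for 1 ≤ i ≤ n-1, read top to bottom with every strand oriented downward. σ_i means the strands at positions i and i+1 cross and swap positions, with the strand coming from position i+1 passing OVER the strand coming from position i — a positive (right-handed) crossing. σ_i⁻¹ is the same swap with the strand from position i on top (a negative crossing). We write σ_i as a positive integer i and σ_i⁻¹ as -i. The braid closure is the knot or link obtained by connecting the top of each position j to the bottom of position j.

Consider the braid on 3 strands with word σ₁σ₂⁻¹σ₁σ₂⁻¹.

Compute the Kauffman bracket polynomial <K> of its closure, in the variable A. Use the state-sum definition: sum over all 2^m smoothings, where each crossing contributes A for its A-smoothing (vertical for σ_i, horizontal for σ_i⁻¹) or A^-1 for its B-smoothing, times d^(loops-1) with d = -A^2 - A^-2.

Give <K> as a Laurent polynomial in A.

A^8 - A^4 + 1 - A^-4 + A^-8

Derivation:
Braid: s1 s2^-1 s1 s2^-1 on 3 strands, 4 crossings.
Writhe w = (#positive) - (#negative) = 2 - 2 = 0.
State-sum expansion of <K>. There are 2^4 = 16 states.
Each crossing splits two ways (0=vertical, 1=horizontal). The state's weight is A^(#A-smoothings - #B-smoothings) * d^(loops - 1).
  state 0000: A-exp=+0, loops=3, term = A^0 * d^2
  state 0001: A-exp=+2, loops=2, term = A^2 * d^1
  state 0010: A-exp=-2, loops=2, term = A^-2 * d^1
  state 0011: A-exp=+0, loops=1, term = A^0 * d^0
  state 0100: A-exp=+2, loops=2, term = A^2 * d^1
  state 0101: A-exp=+4, loops=3, term = A^4 * d^2
  state 0110: A-exp=+0, loops=1, term = A^0 * d^0
  state 0111: A-exp=+2, loops=2, term = A^2 * d^1
  state 1000: A-exp=-2, loops=2, term = A^-2 * d^1
  state 1001: A-exp=+0, loops=1, term = A^0 * d^0
  state 1010: A-exp=-4, loops=3, term = A^-4 * d^2
  state 1011: A-exp=-2, loops=2, term = A^-2 * d^1
  state 1100: A-exp=+0, loops=1, term = A^0 * d^0
  state 1101: A-exp=+2, loops=2, term = A^2 * d^1
  state 1110: A-exp=-2, loops=2, term = A^-2 * d^1
  state 1111: A-exp=+0, loops=1, term = A^0 * d^0
Collect the terms by A-exponent (count of states per loop number):
Powers of d = -A^2 - A^-2: d^2 = A^4 + 2 + A^-4.
  A^4 * (d^2) = A^8 + 2*A^4 + 1
  A^2 * (4*d) = -4*A^4 - 4
  A^0 * (5 + d^2) = A^4 + 7 + A^-4
  A^-2 * (4*d) = -4 - 4*A^-4
  A^-4 * (d^2) = 1 + 2*A^-4 + A^-8
Summing the groups: <K> = A^8 - A^4 + 1 - A^-4 + A^-8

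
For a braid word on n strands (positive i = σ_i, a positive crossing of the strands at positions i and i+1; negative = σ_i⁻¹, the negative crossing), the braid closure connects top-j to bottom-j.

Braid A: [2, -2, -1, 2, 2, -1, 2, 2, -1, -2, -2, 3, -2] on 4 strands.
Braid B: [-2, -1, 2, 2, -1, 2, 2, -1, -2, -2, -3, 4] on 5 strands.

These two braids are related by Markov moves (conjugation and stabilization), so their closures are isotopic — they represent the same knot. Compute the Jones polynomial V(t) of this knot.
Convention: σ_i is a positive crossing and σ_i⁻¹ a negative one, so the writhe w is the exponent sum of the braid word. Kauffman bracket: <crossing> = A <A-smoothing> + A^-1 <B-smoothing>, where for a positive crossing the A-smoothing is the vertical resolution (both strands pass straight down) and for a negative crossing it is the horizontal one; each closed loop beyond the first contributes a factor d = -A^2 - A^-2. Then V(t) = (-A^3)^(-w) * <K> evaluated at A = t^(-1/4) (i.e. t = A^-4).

Markov-equivalent braids have isotopic closures, hence identical knot invariants. Strip the Markov moves from each word to reach a common short braid β, then compute V(t) once on β.
Braid A: s2 s2^-1 s1^-1 s2 s2 s1^-1 s2 s2 s1^-1 s2^-1 s2^-1 s3 s2^-1 on 4 strands reduces by inverse Markov moves (closure unchanged at each step):
  Deconjugate: the word is γ·β·γ⁻¹ with γ = s2 (prefix) and γ⁻¹ = s2^-1 (suffix); strip both.
  Destabilize: the word has the form β·s3 where s3 occurs only as the final letter (β ∈ B_3); drop it and the last strand → 3 strands.
Reduced to β = s2^-1 s1^-1 s2 s2 s1^-1 s2 s2 s1^-1 s2^-1 s2^-1 on 3 strands, 10 crossings.
Braid B: s2^-1 s1^-1 s2 s2 s1^-1 s2 s2 s1^-1 s2^-1 s2^-1 s3^-1 s4 on 5 strands reduces by inverse Markov moves (closure unchanged at each step):
  Destabilize: the word has the form β·s4 where s4 occurs only as the final letter (β ∈ B_4); drop it and the last strand → 4 strands.
  Destabilize: the word has the form β·s3^-1 where s3^-1 occurs only as the final letter (β ∈ B_3); drop it and the last strand → 3 strands.
Reduced to β = s2^-1 s1^-1 s2 s2 s1^-1 s2 s2 s1^-1 s2^-1 s2^-1 on 3 strands, 10 crossings.
Both give the same β = s2^-1 s1^-1 s2 s2 s1^-1 s2 s2 s1^-1 s2^-1 s2^-1 on 3 strands, so one state sum suffices:
Braid: s2^-1 s1^-1 s2 s2 s1^-1 s2 s2 s1^-1 s2^-1 s2^-1 on 3 strands, 10 crossings.
Writhe w = (#positive) - (#negative) = 4 - 6 = -2.
State-sum expansion of <K>. There are 2^10 = 1024 states.
Smooth each crossing (0=||, 1=⌣⌢); contribution A^(Σ sign_k(1-2s_k)) * d^(L-1).
Tabulate the states by total A-exponent and number of loops L (A-exp: L × count):
  A^10: L=5 ×1
  A^8: L=4 ×10
  A^6: L=3 ×39, L=5 ×6
  A^4: L=2 ×66, L=4 ×52, L=6 ×2
  A^2: L=1 ×45, L=3 ×124, L=5 ×41
  A^0: L=2 ×118, L=4 ×113, L=6 ×21
  A^-2: L=1 ×20, L=3 ×120, L=5 ×63, L=7 ×7
  A^-4: L=2 ×30, L=4 ×68, L=6 ×21, L=8 ×1
  A^-6: L=3 ×20, L=5 ×22, L=7 ×3
  A^-8: L=4 ×7, L=6 ×3
  A^-10: L=5 ×1
Each group contributes A^e * Σ count * d^(L-1):
Powers of d = -A^2 - A^-2: d^2 = A^4 + 2 + A^-4; d^3 = -A^6 - 3*A^2 - 3*A^-2 - A^-6; d^4 = A^8 + 4*A^4 + 6 + 4*A^-4 + A^-8; d^5 = -A^10 - 5*A^6 - 10*A^2 - 10*A^-2 - 5*A^-6 - A^-10; d^6 = A^12 + 6*A^8 + 15*A^4 + 20 + 15*A^-4 + 6*A^-8 + A^-12; d^7 = -A^14 - 7*A^10 - 21*A^6 - 35*A^2 - 35*A^-2 - 21*A^-6 - 7*A^-10 - A^-14.
  A^10 * (d^4) = A^18 + 4*A^14 + 6*A^10 + 4*A^6 + A^2
  A^8 * (10*d^3) = -10*A^14 - 30*A^10 - 30*A^6 - 10*A^2
  A^6 * (39*d^2 + 6*d^4) = 6*A^14 + 63*A^10 + 114*A^6 + 63*A^2 + 6*A^-2
  A^4 * (66*d + 52*d^3 + 2*d^5) = -2*A^14 - 62*A^10 - 242*A^6 - 242*A^2 - 62*A^-2 - 2*A^-6
  A^2 * (45 + 124*d^2 + 41*d^4) = 41*A^10 + 288*A^6 + 539*A^2 + 288*A^-2 + 41*A^-6
  A^0 * (118*d + 113*d^3 + 21*d^5) = -21*A^10 - 218*A^6 - 667*A^2 - 667*A^-2 - 218*A^-6 - 21*A^-10
  A^-2 * (20 + 120*d^2 + 63*d^4 + 7*d^6) = 7*A^10 + 105*A^6 + 477*A^2 + 778*A^-2 + 477*A^-6 + 105*A^-10 + 7*A^-14
  A^-4 * (30*d + 68*d^3 + 21*d^5 + d^7) = -A^10 - 28*A^6 - 194*A^2 - 479*A^-2 - 479*A^-6 - 194*A^-10 - 28*A^-14 - A^-18
  A^-6 * (20*d^2 + 22*d^4 + 3*d^6) = 3*A^6 + 40*A^2 + 153*A^-2 + 232*A^-6 + 153*A^-10 + 40*A^-14 + 3*A^-18
  A^-8 * (7*d^3 + 3*d^5) = -3*A^2 - 22*A^-2 - 51*A^-6 - 51*A^-10 - 22*A^-14 - 3*A^-18
  A^-10 * (d^4) = A^-2 + 4*A^-6 + 6*A^-10 + 4*A^-14 + A^-18
Summing the groups: <K> = A^18 - 2*A^14 + 3*A^10 - 4*A^6 + 4*A^2 - 4*A^-2 + 4*A^-6 - 2*A^-10 + A^-14
Normalise by the writhe: (-A^3)^(-w) = (-A^3)^(2) = A^6, so f(A) = A^6 * <K> = A^24 - 2*A^20 + 3*A^16 - 4*A^12 + 4*A^8 - 4*A^4 + 4 - 2*A^-4 + A^-8.
Substitute A = t^(-1/4), i.e. A^e → t^(-e/4): V(t) = t^2 - 2*t + 4 - 4*t^-1 + 4*t^-2 - 4*t^-3 + 3*t^-4 - 2*t^-5 + t^-6

Answer: t^2 - 2*t + 4 - 4*t^-1 + 4*t^-2 - 4*t^-3 + 3*t^-4 - 2*t^-5 + t^-6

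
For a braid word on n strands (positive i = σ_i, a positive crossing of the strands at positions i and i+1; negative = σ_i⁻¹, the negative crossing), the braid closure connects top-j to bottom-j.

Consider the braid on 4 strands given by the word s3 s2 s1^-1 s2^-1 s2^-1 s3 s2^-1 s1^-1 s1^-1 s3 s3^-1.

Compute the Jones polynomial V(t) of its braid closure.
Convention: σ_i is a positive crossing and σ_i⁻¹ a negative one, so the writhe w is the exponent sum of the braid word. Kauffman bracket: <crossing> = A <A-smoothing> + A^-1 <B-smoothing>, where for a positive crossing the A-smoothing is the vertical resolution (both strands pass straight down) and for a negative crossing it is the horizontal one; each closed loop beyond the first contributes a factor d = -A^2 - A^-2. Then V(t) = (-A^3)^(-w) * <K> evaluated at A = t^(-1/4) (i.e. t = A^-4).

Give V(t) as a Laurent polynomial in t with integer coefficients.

t - 2 + 4*t^-1 - 5*t^-2 + 6*t^-3 - 5*t^-4 + 4*t^-5 - 3*t^-6 + t^-7

Derivation:
The presented braid s3 s2 s1^-1 s2^-1 s2^-1 s3 s2^-1 s1^-1 s1^-1 s3 s3^-1 on 4 strands reduces by inverse Markov moves (closure unchanged at each step):
  Deconjugate: the word is γ·β·γ⁻¹ with γ = s3 (prefix) and γ⁻¹ = s3^-1 (suffix); strip both.
Reduced to β = s2 s1^-1 s2^-1 s2^-1 s3 s2^-1 s1^-1 s1^-1 s3 on 4 strands, 9 crossings.
Compute on β:
Braid: s2 s1^-1 s2^-1 s2^-1 s3 s2^-1 s1^-1 s1^-1 s3 on 4 strands, 9 crossings.
Writhe w = (#positive) - (#negative) = 3 - 6 = -3.
Computing the Kauffman bracket via state sum. There are 2^9 = 512 states.
Smooth each crossing (0=||, 1=⌣⌢); contribution A^(Σ sign_k(1-2s_k)) * d^(L-1).
Tabulate the states by total A-exponent and number of loops L (A-exp: L × count):
  A^9: L=6 ×1
  A^7: L=5 ×9
  A^5: L=4 ×35, L=6 ×1
  A^3: L=3 ×73, L=5 ×11
  A^1: L=2 ×82, L=4 ×43, L=6 ×1
  A^-1: L=1 ×40, L=3 ×79, L=5 ×7
  A^-3: L=2 ×63, L=4 ×21
  A^-5: L=1 ×9, L=3 ×26, L=5 ×1
  A^-7: L=2 ×6, L=4 ×3
  A^-9: L=3 ×1
Each group contributes A^e * Σ count * d^(L-1):
Powers of d = -A^2 - A^-2: d^2 = A^4 + 2 + A^-4; d^3 = -A^6 - 3*A^2 - 3*A^-2 - A^-6; d^4 = A^8 + 4*A^4 + 6 + 4*A^-4 + A^-8; d^5 = -A^10 - 5*A^6 - 10*A^2 - 10*A^-2 - 5*A^-6 - A^-10.
  A^9 * (d^5) = -A^19 - 5*A^15 - 10*A^11 - 10*A^7 - 5*A^3 - A^-1
  A^7 * (9*d^4) = 9*A^15 + 36*A^11 + 54*A^7 + 36*A^3 + 9*A^-1
  A^5 * (35*d^3 + d^5) = -A^15 - 40*A^11 - 115*A^7 - 115*A^3 - 40*A^-1 - A^-5
  A^3 * (73*d^2 + 11*d^4) = 11*A^11 + 117*A^7 + 212*A^3 + 117*A^-1 + 11*A^-5
  A^1 * (82*d + 43*d^3 + d^5) = -A^11 - 48*A^7 - 221*A^3 - 221*A^-1 - 48*A^-5 - A^-9
  A^-1 * (40 + 79*d^2 + 7*d^4) = 7*A^7 + 107*A^3 + 240*A^-1 + 107*A^-5 + 7*A^-9
  A^-3 * (63*d + 21*d^3) = -21*A^3 - 126*A^-1 - 126*A^-5 - 21*A^-9
  A^-5 * (9 + 26*d^2 + d^4) = A^3 + 30*A^-1 + 67*A^-5 + 30*A^-9 + A^-13
  A^-7 * (6*d + 3*d^3) = -3*A^-1 - 15*A^-5 - 15*A^-9 - 3*A^-13
  A^-9 * (d^2) = A^-5 + 2*A^-9 + A^-13
Summing the groups: <K> = -A^19 + 3*A^15 - 4*A^11 + 5*A^7 - 6*A^3 + 5*A^-1 - 4*A^-5 + 2*A^-9 - A^-13
Normalise by the writhe: (-A^3)^(-w) = (-A^3)^(3) = -A^9, so f(A) = -A^9 * <K> = A^28 - 3*A^24 + 4*A^20 - 5*A^16 + 6*A^12 - 5*A^8 + 4*A^4 - 2 + A^-4.
Substitute A = t^(-1/4), i.e. A^e → t^(-e/4): V(t) = t - 2 + 4*t^-1 - 5*t^-2 + 6*t^-3 - 5*t^-4 + 4*t^-5 - 3*t^-6 + t^-7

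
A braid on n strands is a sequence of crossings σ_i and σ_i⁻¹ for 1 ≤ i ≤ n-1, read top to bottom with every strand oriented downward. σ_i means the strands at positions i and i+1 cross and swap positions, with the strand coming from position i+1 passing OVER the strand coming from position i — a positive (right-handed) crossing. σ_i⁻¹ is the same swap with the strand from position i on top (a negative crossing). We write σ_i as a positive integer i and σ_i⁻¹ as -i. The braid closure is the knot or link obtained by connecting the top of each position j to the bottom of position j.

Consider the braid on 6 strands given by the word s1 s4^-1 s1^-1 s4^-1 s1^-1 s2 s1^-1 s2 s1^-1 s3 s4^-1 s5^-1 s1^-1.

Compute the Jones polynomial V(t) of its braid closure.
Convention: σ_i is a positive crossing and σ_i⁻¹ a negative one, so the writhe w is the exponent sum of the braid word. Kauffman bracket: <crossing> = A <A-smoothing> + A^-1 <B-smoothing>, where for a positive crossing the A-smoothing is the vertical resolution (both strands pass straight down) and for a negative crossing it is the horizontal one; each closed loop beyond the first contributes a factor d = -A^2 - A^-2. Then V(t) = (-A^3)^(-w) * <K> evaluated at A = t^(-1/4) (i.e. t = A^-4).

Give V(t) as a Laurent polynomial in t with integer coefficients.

The presented braid s1 s4^-1 s1^-1 s4^-1 s1^-1 s2 s1^-1 s2 s1^-1 s3 s4^-1 s5^-1 s1^-1 on 6 strands reduces by inverse Markov moves (closure unchanged at each step):
  Deconjugate: the word is γ·β·γ⁻¹ with γ = s1 (prefix) and γ⁻¹ = s1^-1 (suffix); strip both.
  Destabilize: the word has the form β·s5^-1 where s5^-1 occurs only as the final letter (β ∈ B_5); drop it and the last strand → 5 strands.
Reduced to β = s4^-1 s1^-1 s4^-1 s1^-1 s2 s1^-1 s2 s1^-1 s3 s4^-1 on 5 strands, 10 crossings.
Compute on β:
Braid: s4^-1 s1^-1 s4^-1 s1^-1 s2 s1^-1 s2 s1^-1 s3 s4^-1 on 5 strands, 10 crossings.
Writhe w = (#positive) - (#negative) = 3 - 7 = -4.
State-sum expansion of <K>. There are 2^10 = 1024 states.
Each crossing splits two ways (0=vertical, 1=horizontal). The state's weight is A^(#A-smoothings - #B-smoothings) * d^(loops - 1).
Tabulate the states by total A-exponent and number of loops L (A-exp: L × count):
  A^10: L=8 ×1
  A^8: L=7 ×10
  A^6: L=6 ×45
  A^4: L=5 ×118, L=7 ×2
  A^2: L=4 ×195, L=6 ×15
  A^0: L=3 ×203, L=5 ×49
  A^-2: L=2 ×123, L=4 ×85, L=6 ×2
  A^-4: L=1 ×33, L=3 ×78, L=5 ×9
  A^-6: L=2 ×29, L=4 ×16
  A^-8: L=3 ×9, L=5 ×1
  A^-10: L=4 ×1
Each group contributes A^e * Σ count * d^(L-1):
Powers of d = -A^2 - A^-2: d^2 = A^4 + 2 + A^-4; d^3 = -A^6 - 3*A^2 - 3*A^-2 - A^-6; d^4 = A^8 + 4*A^4 + 6 + 4*A^-4 + A^-8; d^5 = -A^10 - 5*A^6 - 10*A^2 - 10*A^-2 - 5*A^-6 - A^-10; d^6 = A^12 + 6*A^8 + 15*A^4 + 20 + 15*A^-4 + 6*A^-8 + A^-12; d^7 = -A^14 - 7*A^10 - 21*A^6 - 35*A^2 - 35*A^-2 - 21*A^-6 - 7*A^-10 - A^-14.
  A^10 * (d^7) = -A^24 - 7*A^20 - 21*A^16 - 35*A^12 - 35*A^8 - 21*A^4 - 7 - A^-4
  A^8 * (10*d^6) = 10*A^20 + 60*A^16 + 150*A^12 + 200*A^8 + 150*A^4 + 60 + 10*A^-4
  A^6 * (45*d^5) = -45*A^16 - 225*A^12 - 450*A^8 - 450*A^4 - 225 - 45*A^-4
  A^4 * (118*d^4 + 2*d^6) = 2*A^16 + 130*A^12 + 502*A^8 + 748*A^4 + 502 + 130*A^-4 + 2*A^-8
  A^2 * (195*d^3 + 15*d^5) = -15*A^12 - 270*A^8 - 735*A^4 - 735 - 270*A^-4 - 15*A^-8
  A^0 * (203*d^2 + 49*d^4) = 49*A^8 + 399*A^4 + 700 + 399*A^-4 + 49*A^-8
  A^-2 * (123*d + 85*d^3 + 2*d^5) = -2*A^8 - 95*A^4 - 398 - 398*A^-4 - 95*A^-8 - 2*A^-12
  A^-4 * (33 + 78*d^2 + 9*d^4) = 9*A^4 + 114 + 243*A^-4 + 114*A^-8 + 9*A^-12
  A^-6 * (29*d + 16*d^3) = -16 - 77*A^-4 - 77*A^-8 - 16*A^-12
  A^-8 * (9*d^2 + d^4) = 1 + 13*A^-4 + 24*A^-8 + 13*A^-12 + A^-16
  A^-10 * (d^3) = -A^-4 - 3*A^-8 - 3*A^-12 - A^-16
Summing the groups: <K> = -A^24 + 3*A^20 - 4*A^16 + 5*A^12 - 6*A^8 + 5*A^4 - 4 + 3*A^-4 - A^-8 + A^-12
Normalise by the writhe: (-A^3)^(-w) = (-A^3)^(4) = A^12, so f(A) = A^12 * <K> = -A^36 + 3*A^32 - 4*A^28 + 5*A^24 - 6*A^20 + 5*A^16 - 4*A^12 + 3*A^8 - A^4 + 1.
Substitute A = t^(-1/4), i.e. A^e → t^(-e/4): V(t) = 1 - t^-1 + 3*t^-2 - 4*t^-3 + 5*t^-4 - 6*t^-5 + 5*t^-6 - 4*t^-7 + 3*t^-8 - t^-9

Answer: 1 - t^-1 + 3*t^-2 - 4*t^-3 + 5*t^-4 - 6*t^-5 + 5*t^-6 - 4*t^-7 + 3*t^-8 - t^-9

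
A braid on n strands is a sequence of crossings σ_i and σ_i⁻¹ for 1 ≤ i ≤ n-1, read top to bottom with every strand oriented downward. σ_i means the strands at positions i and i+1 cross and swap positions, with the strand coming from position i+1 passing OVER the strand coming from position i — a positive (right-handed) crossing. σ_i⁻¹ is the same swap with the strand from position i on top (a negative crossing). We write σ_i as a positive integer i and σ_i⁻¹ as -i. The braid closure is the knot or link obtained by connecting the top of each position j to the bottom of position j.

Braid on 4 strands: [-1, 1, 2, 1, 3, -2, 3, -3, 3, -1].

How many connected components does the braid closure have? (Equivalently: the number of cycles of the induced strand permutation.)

2

Derivation:
Track the strand permutation on 4 strands, starting from identity.
  step 1: s1^-1 swaps positions 1,2 -> [2 1 3 4]
  step 2: s1 swaps positions 1,2 -> [1 2 3 4]
  step 3: s2 swaps positions 2,3 -> [1 3 2 4]
  step 4: s1 swaps positions 1,2 -> [3 1 2 4]
  step 5: s3 swaps positions 3,4 -> [3 1 4 2]
  step 6: s2^-1 swaps positions 2,3 -> [3 4 1 2]
  step 7: s3 swaps positions 3,4 -> [3 4 2 1]
  step 8: s3^-1 swaps positions 3,4 -> [3 4 1 2]
  step 9: s3 swaps positions 3,4 -> [3 4 2 1]
  step 10: s1^-1 swaps positions 1,2 -> [4 3 2 1]
Final permutation (position -> original strand): [4 3 2 1]
Closure components = cycle count of this permutation = 2.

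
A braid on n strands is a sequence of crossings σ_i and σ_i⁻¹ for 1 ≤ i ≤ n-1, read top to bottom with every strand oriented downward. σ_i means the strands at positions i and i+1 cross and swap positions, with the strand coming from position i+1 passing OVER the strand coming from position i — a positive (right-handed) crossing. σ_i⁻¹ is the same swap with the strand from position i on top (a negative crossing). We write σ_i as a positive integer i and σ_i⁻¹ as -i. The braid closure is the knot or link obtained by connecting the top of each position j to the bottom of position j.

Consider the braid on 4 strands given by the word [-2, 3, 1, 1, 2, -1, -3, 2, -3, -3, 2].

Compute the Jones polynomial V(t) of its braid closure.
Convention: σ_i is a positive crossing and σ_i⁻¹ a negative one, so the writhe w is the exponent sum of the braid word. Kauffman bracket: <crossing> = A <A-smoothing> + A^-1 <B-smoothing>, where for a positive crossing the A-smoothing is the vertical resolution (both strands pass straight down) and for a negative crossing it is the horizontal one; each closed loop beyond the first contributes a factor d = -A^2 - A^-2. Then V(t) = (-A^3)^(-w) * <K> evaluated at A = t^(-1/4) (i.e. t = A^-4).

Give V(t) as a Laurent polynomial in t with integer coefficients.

The presented braid s2^-1 s3 s1 s1 s2 s1^-1 s3^-1 s2 s3^-1 s3^-1 s2 on 4 strands reduces by inverse Markov moves (closure unchanged at each step):
  Deconjugate: the word is γ·β·γ⁻¹ with γ = s2^-1 s3 (prefix) and γ⁻¹ = s3^-1 s2 (suffix); strip both.
Reduced to β = s1 s1 s2 s1^-1 s3^-1 s2 s3^-1 on 4 strands, 7 crossings.
Compute on β:
Braid: s1 s1 s2 s1^-1 s3^-1 s2 s3^-1 on 4 strands, 7 crossings.
Writhe w = (#positive) - (#negative) = 4 - 3 = 1.
State-sum expansion of <K>. There are 2^7 = 128 states.
Smooth each crossing (0=||, 1=⌣⌢); contribution A^(Σ sign_k(1-2s_k)) * d^(L-1).
Tabulate the states by total A-exponent and number of loops L (A-exp: L × count):
  A^7: L=3 ×1
  A^5: L=2 ×4, L=4 ×3
  A^3: L=1 ×5, L=3 ×15, L=5 ×1
  A^1: L=2 ×27, L=4 ×8
  A^-1: L=1 ×14, L=3 ×20, L=5 ×1
  A^-3: L=2 ×17, L=4 ×4
  A^-5: L=3 ×7
  A^-7: L=4 ×1
Each group contributes A^e * Σ count * d^(L-1):
Powers of d = -A^2 - A^-2: d^2 = A^4 + 2 + A^-4; d^3 = -A^6 - 3*A^2 - 3*A^-2 - A^-6; d^4 = A^8 + 4*A^4 + 6 + 4*A^-4 + A^-8.
  A^7 * (d^2) = A^11 + 2*A^7 + A^3
  A^5 * (4*d + 3*d^3) = -3*A^11 - 13*A^7 - 13*A^3 - 3*A^-1
  A^3 * (5 + 15*d^2 + d^4) = A^11 + 19*A^7 + 41*A^3 + 19*A^-1 + A^-5
  A^1 * (27*d + 8*d^3) = -8*A^7 - 51*A^3 - 51*A^-1 - 8*A^-5
  A^-1 * (14 + 20*d^2 + d^4) = A^7 + 24*A^3 + 60*A^-1 + 24*A^-5 + A^-9
  A^-3 * (17*d + 4*d^3) = -4*A^3 - 29*A^-1 - 29*A^-5 - 4*A^-9
  A^-5 * (7*d^2) = 7*A^-1 + 14*A^-5 + 7*A^-9
  A^-7 * (d^3) = -A^-1 - 3*A^-5 - 3*A^-9 - A^-13
Summing the groups: <K> = -A^11 + A^7 - 2*A^3 + 2*A^-1 - A^-5 + A^-9 - A^-13
Normalise by the writhe: (-A^3)^(-w) = (-A^3)^(-1) = -A^-3, so f(A) = -A^-3 * <K> = A^8 - A^4 + 2 - 2*A^-4 + A^-8 - A^-12 + A^-16.
Substitute A = t^(-1/4), i.e. A^e → t^(-e/4): V(t) = t^4 - t^3 + t^2 - 2*t + 2 - t^-1 + t^-2

Answer: t^4 - t^3 + t^2 - 2*t + 2 - t^-1 + t^-2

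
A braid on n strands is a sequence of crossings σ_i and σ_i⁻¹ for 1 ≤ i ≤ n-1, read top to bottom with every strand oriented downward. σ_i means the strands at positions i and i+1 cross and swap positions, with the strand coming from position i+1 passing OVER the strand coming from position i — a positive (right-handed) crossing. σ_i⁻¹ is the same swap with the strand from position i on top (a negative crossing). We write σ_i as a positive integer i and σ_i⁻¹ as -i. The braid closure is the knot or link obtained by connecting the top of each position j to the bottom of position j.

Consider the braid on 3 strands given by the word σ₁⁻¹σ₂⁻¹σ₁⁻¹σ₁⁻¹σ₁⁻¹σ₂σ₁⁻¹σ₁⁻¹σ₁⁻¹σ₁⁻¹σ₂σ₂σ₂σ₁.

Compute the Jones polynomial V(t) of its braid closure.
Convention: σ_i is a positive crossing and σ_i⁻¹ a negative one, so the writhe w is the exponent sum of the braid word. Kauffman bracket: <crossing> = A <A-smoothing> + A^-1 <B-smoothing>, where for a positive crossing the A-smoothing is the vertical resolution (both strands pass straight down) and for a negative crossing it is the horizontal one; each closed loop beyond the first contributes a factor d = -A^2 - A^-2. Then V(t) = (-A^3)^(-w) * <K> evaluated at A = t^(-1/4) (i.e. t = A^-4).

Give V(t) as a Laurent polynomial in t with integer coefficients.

The presented braid s1^-1 s2^-1 s1^-1 s1^-1 s1^-1 s2 s1^-1 s1^-1 s1^-1 s1^-1 s2 s2 s2 s1 on 3 strands reduces by inverse Markov moves (closure unchanged at each step):
  Deconjugate: the word is γ·β·γ⁻¹ with γ = s1^-1 s2^-1 (prefix) and γ⁻¹ = s2 s1 (suffix); strip both.
Reduced to β = s1^-1 s1^-1 s1^-1 s2 s1^-1 s1^-1 s1^-1 s1^-1 s2 s2 on 3 strands, 10 crossings.
Compute on β:
Braid: s1^-1 s1^-1 s1^-1 s2 s1^-1 s1^-1 s1^-1 s1^-1 s2 s2 on 3 strands, 10 crossings.
Writhe w = (#positive) - (#negative) = 3 - 7 = -4.
State-sum expansion of <K>. There are 2^10 = 1024 states.
Each crossing splits two ways (0=vertical, 1=horizontal). The state's weight is A^(#A-smoothings - #B-smoothings) * d^(loops - 1).
Tabulate the states by total A-exponent and number of loops L (A-exp: L × count):
  A^10: L=8 ×1
  A^8: L=7 ×10
  A^6: L=6 ×44, L=8 ×1
  A^4: L=5 ×112, L=7 ×8
  A^2: L=4 ×182, L=6 ×28
  A^0: L=3 ×194, L=5 ×58
  A^-2: L=2 ×130, L=4 ×79, L=6 ×1
  A^-4: L=1 ×45, L=3 ×70, L=5 ×5
  A^-6: L=2 ×36, L=4 ×9
  A^-8: L=3 ×10
  A^-10: L=4 ×1
Each group contributes A^e * Σ count * d^(L-1):
Powers of d = -A^2 - A^-2: d^2 = A^4 + 2 + A^-4; d^3 = -A^6 - 3*A^2 - 3*A^-2 - A^-6; d^4 = A^8 + 4*A^4 + 6 + 4*A^-4 + A^-8; d^5 = -A^10 - 5*A^6 - 10*A^2 - 10*A^-2 - 5*A^-6 - A^-10; d^6 = A^12 + 6*A^8 + 15*A^4 + 20 + 15*A^-4 + 6*A^-8 + A^-12; d^7 = -A^14 - 7*A^10 - 21*A^6 - 35*A^2 - 35*A^-2 - 21*A^-6 - 7*A^-10 - A^-14.
  A^10 * (d^7) = -A^24 - 7*A^20 - 21*A^16 - 35*A^12 - 35*A^8 - 21*A^4 - 7 - A^-4
  A^8 * (10*d^6) = 10*A^20 + 60*A^16 + 150*A^12 + 200*A^8 + 150*A^4 + 60 + 10*A^-4
  A^6 * (44*d^5 + d^7) = -A^20 - 51*A^16 - 241*A^12 - 475*A^8 - 475*A^4 - 241 - 51*A^-4 - A^-8
  A^4 * (112*d^4 + 8*d^6) = 8*A^16 + 160*A^12 + 568*A^8 + 832*A^4 + 568 + 160*A^-4 + 8*A^-8
  A^2 * (182*d^3 + 28*d^5) = -28*A^12 - 322*A^8 - 826*A^4 - 826 - 322*A^-4 - 28*A^-8
  A^0 * (194*d^2 + 58*d^4) = 58*A^8 + 426*A^4 + 736 + 426*A^-4 + 58*A^-8
  A^-2 * (130*d + 79*d^3 + d^5) = -A^8 - 84*A^4 - 377 - 377*A^-4 - 84*A^-8 - A^-12
  A^-4 * (45 + 70*d^2 + 5*d^4) = 5*A^4 + 90 + 215*A^-4 + 90*A^-8 + 5*A^-12
  A^-6 * (36*d + 9*d^3) = -9 - 63*A^-4 - 63*A^-8 - 9*A^-12
  A^-8 * (10*d^2) = 10*A^-4 + 20*A^-8 + 10*A^-12
  A^-10 * (d^3) = -A^-4 - 3*A^-8 - 3*A^-12 - A^-16
Summing the groups: <K> = -A^24 + 2*A^20 - 4*A^16 + 6*A^12 - 7*A^8 + 7*A^4 - 6 + 6*A^-4 - 3*A^-8 + 2*A^-12 - A^-16
Normalise by the writhe: (-A^3)^(-w) = (-A^3)^(4) = A^12, so f(A) = A^12 * <K> = -A^36 + 2*A^32 - 4*A^28 + 6*A^24 - 7*A^20 + 7*A^16 - 6*A^12 + 6*A^8 - 3*A^4 + 2 - A^-4.
Substitute A = t^(-1/4), i.e. A^e → t^(-e/4): V(t) = -t + 2 - 3*t^-1 + 6*t^-2 - 6*t^-3 + 7*t^-4 - 7*t^-5 + 6*t^-6 - 4*t^-7 + 2*t^-8 - t^-9

Answer: -t + 2 - 3*t^-1 + 6*t^-2 - 6*t^-3 + 7*t^-4 - 7*t^-5 + 6*t^-6 - 4*t^-7 + 2*t^-8 - t^-9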